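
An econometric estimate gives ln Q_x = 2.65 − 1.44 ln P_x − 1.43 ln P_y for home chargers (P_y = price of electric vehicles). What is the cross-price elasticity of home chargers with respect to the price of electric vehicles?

-1.43

In a log-linear (constant-elasticity) demand function, the coefficient on ln P_y is the cross-price elasticity.
ε = -1.43. Negative, so home chargers and electric vehicles are complements.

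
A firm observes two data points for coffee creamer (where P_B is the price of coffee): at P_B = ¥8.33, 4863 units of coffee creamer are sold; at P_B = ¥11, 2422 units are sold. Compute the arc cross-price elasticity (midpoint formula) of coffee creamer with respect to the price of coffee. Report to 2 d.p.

ΔQ_A = 2422 − 4863 = -2441; ΔP_B = 11 − 8.33 = 2.67.
Midpoints: Q̄_A = 3642.5, P̄_B = 9.66.
ε = (ΔQ_A/Q̄_A)/(ΔP_B/P̄_B) = (-2441/3642.5)/(2.67/9.66) ≈ -2.43.
ε < 0: coffee creamer and coffee are complements.

-2.43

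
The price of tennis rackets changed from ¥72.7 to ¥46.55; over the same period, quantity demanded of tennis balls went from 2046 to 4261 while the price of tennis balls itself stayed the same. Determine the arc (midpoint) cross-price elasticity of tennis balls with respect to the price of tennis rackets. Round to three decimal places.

-1.602

ΔQ_A = 4261 − 2046 = 2215; ΔP_B = 46.55 − 72.7 = -26.15.
Midpoints: Q̄_A = 3153.5, P̄_B = 59.62.
ε = (ΔQ_A/Q̄_A)/(ΔP_B/P̄_B) = (2215/3153.5)/(-26.15/59.62) ≈ -1.602.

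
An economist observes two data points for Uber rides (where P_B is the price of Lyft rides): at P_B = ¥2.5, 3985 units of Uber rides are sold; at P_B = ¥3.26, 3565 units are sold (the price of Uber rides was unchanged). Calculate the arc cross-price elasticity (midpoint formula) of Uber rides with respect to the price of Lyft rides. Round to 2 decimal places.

ΔQ_A = 3565 − 3985 = -420; ΔP_B = 3.26 − 2.5 = 0.76.
Midpoints: Q̄_A = 3775.0, P̄_B = 2.88.
ε = (ΔQ_A/Q̄_A)/(ΔP_B/P̄_B) = (-420/3775.0)/(0.76/2.88) ≈ -0.42.
ε < 0: Uber rides and Lyft rides are complements.

-0.42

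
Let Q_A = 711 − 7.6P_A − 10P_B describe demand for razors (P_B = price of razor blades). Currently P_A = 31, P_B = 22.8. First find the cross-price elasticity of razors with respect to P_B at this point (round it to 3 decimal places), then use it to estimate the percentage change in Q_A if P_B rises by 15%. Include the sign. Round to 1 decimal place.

At P_A = 31, P_B = 22.8: Q_A = 247.4.
∂Q_A/∂P_B = -10.
ε = (∂Q_A/∂P_B)(P_B/Q_A) = -10.0000 × 22.8/247.4 ≈ -0.922.
%ΔQ_A ≈ ε × %ΔP_B = -0.922 × (15%) = -13.8%.

-13.8%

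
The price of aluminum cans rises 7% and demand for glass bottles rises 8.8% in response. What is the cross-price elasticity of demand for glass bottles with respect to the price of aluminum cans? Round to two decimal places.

ε = (%ΔQ of glass bottles) / (%ΔP of aluminum cans) = (8.8%) / (7%) ≈ 1.26.

1.26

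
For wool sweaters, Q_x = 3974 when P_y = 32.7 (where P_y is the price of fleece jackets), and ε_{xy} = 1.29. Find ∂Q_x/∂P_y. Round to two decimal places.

ε = (∂Q_x/∂P_y)·(P_y/Q_x) ⇒ ∂Q_x/∂P_y = ε·Q_x/P_y = 1.29 × 3974/32.7 ≈ 156.77.

156.77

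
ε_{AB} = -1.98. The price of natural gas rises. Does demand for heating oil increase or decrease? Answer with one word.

decrease

ε < 0 and the price of natural gas rises, so the quantity of heating oil moves in the opposite direction: it decreases.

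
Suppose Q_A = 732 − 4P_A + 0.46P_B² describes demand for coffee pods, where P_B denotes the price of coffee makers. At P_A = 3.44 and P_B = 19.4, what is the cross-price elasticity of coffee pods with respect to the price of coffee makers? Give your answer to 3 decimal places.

0.388

At P_A = 3.44 and P_B = 19.4: Q_A = 891.366.
∂Q_A/∂P_B = 0.92P_B = 0.92(19.4) = 17.8480.
ε = (∂Q_A/∂P_B)(P_B/Q_A) = 17.8480 × (19.4/891.366) ≈ 0.388.
ε > 0: substitutes.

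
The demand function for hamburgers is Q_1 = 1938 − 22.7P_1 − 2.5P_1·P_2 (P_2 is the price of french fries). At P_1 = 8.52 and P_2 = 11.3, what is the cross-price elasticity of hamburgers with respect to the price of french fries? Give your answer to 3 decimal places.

-0.160

At P_1 = 8.52 and P_2 = 11.3: Q_1 = 1503.906.
∂Q_1/∂P_2 = -2.5P_1 = -2.5(8.52) = -21.3000.
ε = (∂Q_1/∂P_2)(P_2/Q_1) = -21.3000 × (11.3/1503.906) ≈ -0.160.
ε < 0: complements.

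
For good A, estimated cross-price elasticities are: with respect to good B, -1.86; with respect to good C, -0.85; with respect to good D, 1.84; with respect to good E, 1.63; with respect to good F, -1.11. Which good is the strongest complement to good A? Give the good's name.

Complements have ε < 0. The most negative value is -1.86 (good B).

good B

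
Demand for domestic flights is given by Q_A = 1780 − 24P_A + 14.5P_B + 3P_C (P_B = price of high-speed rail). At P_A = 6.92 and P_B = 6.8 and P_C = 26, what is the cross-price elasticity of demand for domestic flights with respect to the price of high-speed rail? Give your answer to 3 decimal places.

At P_A = 6.92 and P_B = 6.8 and P_C = 26: Q_A = 1790.52.
∂Q_A/∂P_B = 14.5.
ε = (∂Q_A/∂P_B)(P_B/Q_A) = 14.5 × (6.8/1790.52) ≈ 0.055.

0.055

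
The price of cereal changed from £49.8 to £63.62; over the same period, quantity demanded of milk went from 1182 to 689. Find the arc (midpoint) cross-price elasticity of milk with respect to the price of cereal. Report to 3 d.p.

-2.162

ΔQ_A = 689 − 1182 = -493; ΔP_B = 63.62 − 49.8 = 13.82.
Midpoints: Q̄_A = 935.5, P̄_B = 56.71.
ε = (ΔQ_A/Q̄_A)/(ΔP_B/P̄_B) = (-493/935.5)/(13.82/56.71) ≈ -2.162.
ε < 0: milk and cereal are complements.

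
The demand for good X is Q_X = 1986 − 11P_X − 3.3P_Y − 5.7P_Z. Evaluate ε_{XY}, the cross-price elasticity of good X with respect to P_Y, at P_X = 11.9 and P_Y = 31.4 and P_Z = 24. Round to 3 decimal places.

-0.064

At P_X = 11.9 and P_Y = 31.4 and P_Z = 24: Q_X = 1614.68.
∂Q_X/∂P_Y = -3.3.
ε = (∂Q_X/∂P_Y)(P_Y/Q_X) = -3.3 × (31.4/1614.68) ≈ -0.064.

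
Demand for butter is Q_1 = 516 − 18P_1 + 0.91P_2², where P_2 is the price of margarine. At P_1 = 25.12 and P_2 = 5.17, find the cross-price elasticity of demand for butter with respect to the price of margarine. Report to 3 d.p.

0.552

At P_1 = 25.12 and P_2 = 5.17: Q_1 = 88.163.
∂Q_1/∂P_2 = 1.82P_2 = 1.82(5.17) = 9.4094.
ε = (∂Q_1/∂P_2)(P_2/Q_1) = 9.4094 × (5.17/88.163) ≈ 0.552.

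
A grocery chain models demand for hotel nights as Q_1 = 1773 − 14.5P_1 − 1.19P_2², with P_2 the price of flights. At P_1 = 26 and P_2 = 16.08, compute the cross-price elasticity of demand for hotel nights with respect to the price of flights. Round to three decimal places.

-0.565

At P_1 = 26 and P_2 = 16.08: Q_1 = 1088.306.
∂Q_1/∂P_2 = -2.38P_2 = -2.38(16.08) = -38.2704.
ε = (∂Q_1/∂P_2)(P_2/Q_1) = -38.2704 × (16.08/1088.306) ≈ -0.565.
ε < 0: complements.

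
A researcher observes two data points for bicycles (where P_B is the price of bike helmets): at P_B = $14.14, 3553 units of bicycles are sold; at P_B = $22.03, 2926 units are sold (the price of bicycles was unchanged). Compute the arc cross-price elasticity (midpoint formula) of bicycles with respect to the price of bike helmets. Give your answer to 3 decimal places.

ΔQ_A = 2926 − 3553 = -627; ΔP_B = 22.03 − 14.14 = 7.89.
Midpoints: Q̄_A = 3239.5, P̄_B = 18.09.
ε = (ΔQ_A/Q̄_A)/(ΔP_B/P̄_B) = (-627/3239.5)/(7.89/18.09) ≈ -0.444.

-0.444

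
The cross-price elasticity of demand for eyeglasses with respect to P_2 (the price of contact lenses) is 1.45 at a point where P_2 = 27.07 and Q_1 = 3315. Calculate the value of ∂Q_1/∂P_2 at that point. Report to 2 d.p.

177.57

ε = (∂Q_1/∂P_2)·(P_2/Q_1) ⇒ ∂Q_1/∂P_2 = ε·Q_1/P_2 = 1.45 × 3315/27.07 ≈ 177.57.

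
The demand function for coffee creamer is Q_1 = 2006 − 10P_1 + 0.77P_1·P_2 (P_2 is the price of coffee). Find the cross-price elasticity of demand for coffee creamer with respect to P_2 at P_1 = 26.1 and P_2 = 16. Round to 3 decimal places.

At P_1 = 26.1 and P_2 = 16: Q_1 = 2066.552.
∂Q_1/∂P_2 = 0.77P_1 = 0.77(26.1) = 20.0970.
ε = (∂Q_1/∂P_2)(P_2/Q_1) = 20.0970 × (16/2066.552) ≈ 0.156.

0.156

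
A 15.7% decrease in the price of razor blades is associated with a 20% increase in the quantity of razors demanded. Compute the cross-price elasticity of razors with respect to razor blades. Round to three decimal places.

-1.274

ε = (%ΔQ of razors) / (%ΔP of razor blades) = (20%) / (-15.7%) ≈ -1.274.
Negative cross-price elasticity: complements.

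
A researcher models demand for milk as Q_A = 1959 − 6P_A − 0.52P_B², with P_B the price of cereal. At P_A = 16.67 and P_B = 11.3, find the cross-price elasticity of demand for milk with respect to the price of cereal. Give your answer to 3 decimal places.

-0.074

At P_A = 16.67 and P_B = 11.3: Q_A = 1792.581.
∂Q_A/∂P_B = -1.04P_B = -1.04(11.3) = -11.7520.
ε = (∂Q_A/∂P_B)(P_B/Q_A) = -11.7520 × (11.3/1792.581) ≈ -0.074.
ε < 0: complements.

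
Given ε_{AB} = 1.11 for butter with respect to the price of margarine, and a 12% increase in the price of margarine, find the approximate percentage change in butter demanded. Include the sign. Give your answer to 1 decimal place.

%ΔQ ≈ ε × %ΔP of margarine = 1.11 × (12%) = 13.3%.
Demand for butter rises by about 13.3%.

13.3%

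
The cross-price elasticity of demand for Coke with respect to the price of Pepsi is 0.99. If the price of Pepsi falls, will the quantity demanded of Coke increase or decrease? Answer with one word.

ε > 0 and the price of Pepsi falls, so the quantity of Coke moves in the same direction: it decreases.

decrease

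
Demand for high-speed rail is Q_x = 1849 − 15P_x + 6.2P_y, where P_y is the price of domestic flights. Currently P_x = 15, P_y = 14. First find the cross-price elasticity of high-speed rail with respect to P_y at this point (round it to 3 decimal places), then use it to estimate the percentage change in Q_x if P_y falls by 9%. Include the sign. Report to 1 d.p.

-0.5%

At P_x = 15, P_y = 14: Q_x = 1710.8.
∂Q_x/∂P_y = 6.2.
ε = (∂Q_x/∂P_y)(P_y/Q_x) = 6.2000 × 14/1710.8 ≈ 0.051.
%ΔQ_x ≈ ε × %ΔP_y = 0.051 × (-9%) = -0.5%.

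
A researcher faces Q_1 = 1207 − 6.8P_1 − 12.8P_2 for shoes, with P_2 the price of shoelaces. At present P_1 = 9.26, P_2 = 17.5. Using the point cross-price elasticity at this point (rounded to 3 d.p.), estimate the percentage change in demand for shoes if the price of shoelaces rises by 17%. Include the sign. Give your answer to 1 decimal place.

At P_1 = 9.26, P_2 = 17.5: Q_1 = 920.032.
∂Q_1/∂P_2 = -12.8.
ε = (∂Q_1/∂P_2)(P_2/Q_1) = -12.8000 × 17.5/920.032 ≈ -0.243.
%ΔQ_1 ≈ ε × %ΔP_2 = -0.243 × (17%) = -4.1%.

-4.1%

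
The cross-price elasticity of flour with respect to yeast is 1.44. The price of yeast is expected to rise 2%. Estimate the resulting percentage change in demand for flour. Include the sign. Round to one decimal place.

2.9%

%ΔQ ≈ ε × %ΔP of yeast = 1.44 × (2%) = 2.9%.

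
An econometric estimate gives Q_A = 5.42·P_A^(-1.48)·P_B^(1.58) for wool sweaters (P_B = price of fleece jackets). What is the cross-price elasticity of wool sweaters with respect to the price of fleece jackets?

1.58

In a log-linear (constant-elasticity) demand function, the coefficient on the exponent of P_B is the cross-price elasticity.
ε = 1.58. Positive, so wool sweaters and fleece jackets are substitutes.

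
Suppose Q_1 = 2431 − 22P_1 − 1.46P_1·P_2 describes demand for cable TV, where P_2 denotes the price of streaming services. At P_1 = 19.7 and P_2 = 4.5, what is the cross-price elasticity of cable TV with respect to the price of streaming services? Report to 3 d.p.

-0.069

At P_1 = 19.7 and P_2 = 4.5: Q_1 = 1868.171.
∂Q_1/∂P_2 = -1.46P_1 = -1.46(19.7) = -28.7620.
ε = (∂Q_1/∂P_2)(P_2/Q_1) = -28.7620 × (4.5/1868.171) ≈ -0.069.
ε < 0: complements.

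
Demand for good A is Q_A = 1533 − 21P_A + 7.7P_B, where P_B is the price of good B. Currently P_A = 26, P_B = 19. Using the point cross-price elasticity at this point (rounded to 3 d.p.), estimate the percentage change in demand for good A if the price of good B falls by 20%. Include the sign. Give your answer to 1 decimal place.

At P_A = 26, P_B = 19: Q_A = 1133.3.
∂Q_A/∂P_B = 7.7.
ε = (∂Q_A/∂P_B)(P_B/Q_A) = 7.7000 × 19/1133.3 ≈ 0.129.
%ΔQ_A ≈ ε × %ΔP_B = 0.129 × (-20%) = -2.6%.

-2.6%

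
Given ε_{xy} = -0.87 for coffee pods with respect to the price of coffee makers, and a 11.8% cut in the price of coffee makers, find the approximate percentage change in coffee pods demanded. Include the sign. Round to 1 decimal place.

%ΔQ ≈ ε × %ΔP of coffee makers = -0.87 × (-11.8%) = 10.3%.
Demand for coffee pods rises by about 10.3%.

10.3%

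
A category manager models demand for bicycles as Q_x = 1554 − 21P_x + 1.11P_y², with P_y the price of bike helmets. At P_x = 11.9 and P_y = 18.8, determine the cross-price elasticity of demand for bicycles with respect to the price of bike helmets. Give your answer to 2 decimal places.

At P_x = 11.9 and P_y = 18.8: Q_x = 1696.418.
∂Q_x/∂P_y = 2.22P_y = 2.22(18.8) = 41.7360.
ε = (∂Q_x/∂P_y)(P_y/Q_x) = 41.7360 × (18.8/1696.418) ≈ 0.46.
ε > 0: substitutes.

0.46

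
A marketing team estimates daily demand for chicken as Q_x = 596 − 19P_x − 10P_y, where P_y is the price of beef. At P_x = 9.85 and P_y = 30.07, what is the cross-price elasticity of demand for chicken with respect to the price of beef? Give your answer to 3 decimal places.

At P_x = 9.85 and P_y = 30.07: Q_x = 108.15.
∂Q_x/∂P_y = -10.
ε = (∂Q_x/∂P_y)(P_y/Q_x) = -10 × (30.07/108.15) ≈ -2.780.

-2.780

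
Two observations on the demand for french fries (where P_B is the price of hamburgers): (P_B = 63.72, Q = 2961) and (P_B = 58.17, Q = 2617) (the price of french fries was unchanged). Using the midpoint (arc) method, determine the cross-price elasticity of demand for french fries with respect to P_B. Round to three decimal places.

ΔQ_A = 2617 − 2961 = -344; ΔP_B = 58.17 − 63.72 = -5.55.
Midpoints: Q̄_A = 2789.0, P̄_B = 60.95.
ε = (ΔQ_A/Q̄_A)/(ΔP_B/P̄_B) = (-344/2789.0)/(-5.55/60.95) ≈ 1.354.

1.354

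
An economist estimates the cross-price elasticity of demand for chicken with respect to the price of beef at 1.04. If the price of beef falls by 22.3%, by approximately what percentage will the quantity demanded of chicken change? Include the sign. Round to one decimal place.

%ΔQ ≈ ε × %ΔP of beef = 1.04 × (-22.3%) = -23.2%.

-23.2%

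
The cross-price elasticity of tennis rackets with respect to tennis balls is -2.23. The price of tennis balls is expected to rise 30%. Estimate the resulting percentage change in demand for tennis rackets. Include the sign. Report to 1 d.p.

-66.9%

%ΔQ ≈ ε × %ΔP of tennis balls = -2.23 × (30%) = -66.9%.
Demand for tennis rackets falls by about 66.9%.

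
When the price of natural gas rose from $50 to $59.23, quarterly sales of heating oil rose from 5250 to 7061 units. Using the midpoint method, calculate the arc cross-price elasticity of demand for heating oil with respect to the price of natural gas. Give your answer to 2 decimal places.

ΔQ_A = 7061 − 5250 = 1811; ΔP_B = 59.23 − 50 = 9.23.
Midpoints: Q̄_A = 6155.5, P̄_B = 54.61.
ε = (ΔQ_A/Q̄_A)/(ΔP_B/P̄_B) = (1811/6155.5)/(9.23/54.61) ≈ 1.74.

1.74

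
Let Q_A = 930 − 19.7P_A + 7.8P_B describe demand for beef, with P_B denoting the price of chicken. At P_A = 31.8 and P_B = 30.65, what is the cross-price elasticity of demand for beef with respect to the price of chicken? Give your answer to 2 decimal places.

At P_A = 31.8 and P_B = 30.65: Q_A = 542.61.
∂Q_A/∂P_B = 7.8.
ε = (∂Q_A/∂P_B)(P_B/Q_A) = 7.8 × (30.65/542.61) ≈ 0.44.
Since ε > 0, beef and chicken are substitutes.

0.44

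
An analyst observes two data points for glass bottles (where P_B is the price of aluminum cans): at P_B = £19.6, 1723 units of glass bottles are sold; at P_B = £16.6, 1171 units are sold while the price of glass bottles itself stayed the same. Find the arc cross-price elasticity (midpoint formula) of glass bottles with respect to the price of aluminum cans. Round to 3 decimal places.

ΔQ_A = 1171 − 1723 = -552; ΔP_B = 16.6 − 19.6 = -3.
Midpoints: Q̄_A = 1447.0, P̄_B = 18.10.
ε = (ΔQ_A/Q̄_A)/(ΔP_B/P̄_B) = (-552/1447.0)/(-3/18.10) ≈ 2.302.
ε > 0: glass bottles and aluminum cans are substitutes.

2.302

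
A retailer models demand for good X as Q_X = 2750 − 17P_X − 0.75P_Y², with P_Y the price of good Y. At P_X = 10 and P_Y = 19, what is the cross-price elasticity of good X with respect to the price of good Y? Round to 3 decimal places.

At P_X = 10 and P_Y = 19: Q_X = 2309.25.
∂Q_X/∂P_Y = -1.5P_Y = -1.5(19) = -28.5000.
ε = (∂Q_X/∂P_Y)(P_Y/Q_X) = -28.5000 × (19/2309.25) ≈ -0.234.
ε < 0: complements.

-0.234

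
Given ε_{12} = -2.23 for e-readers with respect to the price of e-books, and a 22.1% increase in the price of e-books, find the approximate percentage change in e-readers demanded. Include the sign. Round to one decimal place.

-49.3%

%ΔQ ≈ ε × %ΔP of e-books = -2.23 × (22.1%) = -49.3%.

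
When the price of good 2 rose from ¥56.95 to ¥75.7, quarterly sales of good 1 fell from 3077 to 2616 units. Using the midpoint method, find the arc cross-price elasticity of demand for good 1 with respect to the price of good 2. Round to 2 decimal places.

ΔQ_1 = 2616 − 3077 = -461; ΔP_2 = 75.7 − 56.95 = 18.75.
Midpoints: Q̄_1 = 2846.5, P̄_2 = 66.33.
ε = (ΔQ_1/Q̄_1)/(ΔP_2/P̄_2) = (-461/2846.5)/(18.75/66.33) ≈ -0.57.
ε < 0: good 1 and good 2 are complements.

-0.57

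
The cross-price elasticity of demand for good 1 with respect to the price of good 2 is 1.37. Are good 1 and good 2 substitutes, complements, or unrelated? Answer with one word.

ε = 1.37 > 0, so a higher price of good 2 raises demand for good 1: substitutes.

substitutes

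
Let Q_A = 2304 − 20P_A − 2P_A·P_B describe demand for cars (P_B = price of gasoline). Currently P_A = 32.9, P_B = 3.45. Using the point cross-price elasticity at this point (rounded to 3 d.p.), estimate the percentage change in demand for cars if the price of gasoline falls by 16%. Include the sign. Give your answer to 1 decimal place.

2.6%

At P_A = 32.9, P_B = 3.45: Q_A = 1418.99.
∂Q_A/∂P_B = -2P_A = -65.8000.
ε = (∂Q_A/∂P_B)(P_B/Q_A) = -65.8000 × 3.45/1418.99 ≈ -0.160.
%ΔQ_A ≈ ε × %ΔP_B = -0.160 × (-16%) = 2.6%.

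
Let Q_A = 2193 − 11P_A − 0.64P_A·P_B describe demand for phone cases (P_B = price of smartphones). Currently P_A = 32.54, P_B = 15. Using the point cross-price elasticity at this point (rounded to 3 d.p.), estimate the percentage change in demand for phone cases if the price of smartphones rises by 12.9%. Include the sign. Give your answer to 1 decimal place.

-2.6%

At P_A = 32.54, P_B = 15: Q_A = 1522.676.
∂Q_A/∂P_B = -0.64P_A = -20.8256.
ε = (∂Q_A/∂P_B)(P_B/Q_A) = -20.8256 × 15/1522.676 ≈ -0.205.
%ΔQ_A ≈ ε × %ΔP_B = -0.205 × (12.9%) = -2.6%.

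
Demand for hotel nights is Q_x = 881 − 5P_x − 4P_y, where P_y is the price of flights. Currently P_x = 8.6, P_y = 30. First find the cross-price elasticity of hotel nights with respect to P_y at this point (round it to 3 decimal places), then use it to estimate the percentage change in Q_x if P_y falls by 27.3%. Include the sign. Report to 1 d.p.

4.6%

At P_x = 8.6, P_y = 30: Q_x = 718.
∂Q_x/∂P_y = -4.
ε = (∂Q_x/∂P_y)(P_y/Q_x) = -4.0000 × 30/718 ≈ -0.167.
%ΔQ_x ≈ ε × %ΔP_y = -0.167 × (-27.3%) = 4.6%.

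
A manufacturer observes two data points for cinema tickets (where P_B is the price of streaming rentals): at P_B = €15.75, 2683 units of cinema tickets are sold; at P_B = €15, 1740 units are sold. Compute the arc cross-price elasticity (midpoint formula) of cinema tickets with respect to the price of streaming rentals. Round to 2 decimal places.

ΔQ_A = 1740 − 2683 = -943; ΔP_B = 15 − 15.75 = -0.75.
Midpoints: Q̄_A = 2211.5, P̄_B = 15.38.
ε = (ΔQ_A/Q̄_A)/(ΔP_B/P̄_B) = (-943/2211.5)/(-0.75/15.38) ≈ 8.74.

8.74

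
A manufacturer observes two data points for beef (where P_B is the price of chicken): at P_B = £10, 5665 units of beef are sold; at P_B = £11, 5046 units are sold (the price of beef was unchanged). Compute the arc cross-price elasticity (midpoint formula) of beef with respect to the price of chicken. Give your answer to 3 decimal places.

-1.214

ΔQ_A = 5046 − 5665 = -619; ΔP_B = 11 − 10 = 1.
Midpoints: Q̄_A = 5355.5, P̄_B = 10.50.
ε = (ΔQ_A/Q̄_A)/(ΔP_B/P̄_B) = (-619/5355.5)/(1/10.50) ≈ -1.214.
ε < 0: beef and chicken are complements.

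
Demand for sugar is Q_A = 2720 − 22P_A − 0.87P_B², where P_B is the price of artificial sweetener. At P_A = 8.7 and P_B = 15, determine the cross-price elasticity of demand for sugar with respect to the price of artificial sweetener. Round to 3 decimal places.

At P_A = 8.7 and P_B = 15: Q_A = 2332.85.
∂Q_A/∂P_B = -1.74P_B = -1.74(15) = -26.1000.
ε = (∂Q_A/∂P_B)(P_B/Q_A) = -26.1000 × (15/2332.85) ≈ -0.168.

-0.168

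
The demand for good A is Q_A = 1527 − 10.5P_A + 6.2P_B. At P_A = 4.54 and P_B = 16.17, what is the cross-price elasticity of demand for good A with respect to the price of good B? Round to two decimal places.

At P_A = 4.54 and P_B = 16.17: Q_A = 1579.584.
∂Q_A/∂P_B = 6.2.
ε = (∂Q_A/∂P_B)(P_B/Q_A) = 6.2 × (16.17/1579.584) ≈ 0.06.

0.06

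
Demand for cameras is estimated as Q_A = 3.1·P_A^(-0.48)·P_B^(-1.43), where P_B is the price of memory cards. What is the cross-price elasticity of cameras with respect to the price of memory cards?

-1.43

In a log-linear (constant-elasticity) demand function, the coefficient on the exponent of P_B is the cross-price elasticity.
ε = -1.43. Negative, so cameras and memory cards are complements.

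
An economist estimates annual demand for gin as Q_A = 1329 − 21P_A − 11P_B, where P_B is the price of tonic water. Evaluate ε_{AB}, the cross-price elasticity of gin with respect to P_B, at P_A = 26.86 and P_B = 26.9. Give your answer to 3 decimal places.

-0.631

At P_A = 26.86 and P_B = 26.9: Q_A = 469.04.
∂Q_A/∂P_B = -11.
ε = (∂Q_A/∂P_B)(P_B/Q_A) = -11 × (26.9/469.04) ≈ -0.631.
Since ε < 0, gin and tonic water are complements.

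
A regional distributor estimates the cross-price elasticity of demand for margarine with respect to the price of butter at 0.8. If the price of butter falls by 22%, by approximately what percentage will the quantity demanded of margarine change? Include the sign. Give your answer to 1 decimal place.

-17.6%

%ΔQ ≈ ε × %ΔP of butter = 0.8 × (-22%) = -17.6%.
Demand for margarine falls by about 17.6%.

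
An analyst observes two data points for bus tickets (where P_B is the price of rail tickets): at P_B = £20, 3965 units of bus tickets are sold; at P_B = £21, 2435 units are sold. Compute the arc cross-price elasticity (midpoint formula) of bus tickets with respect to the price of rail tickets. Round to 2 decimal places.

ΔQ_A = 2435 − 3965 = -1530; ΔP_B = 21 − 20 = 1.
Midpoints: Q̄_A = 3200.0, P̄_B = 20.50.
ε = (ΔQ_A/Q̄_A)/(ΔP_B/P̄_B) = (-1530/3200.0)/(1/20.50) ≈ -9.80.
ε < 0: bus tickets and rail tickets are complements.

-9.80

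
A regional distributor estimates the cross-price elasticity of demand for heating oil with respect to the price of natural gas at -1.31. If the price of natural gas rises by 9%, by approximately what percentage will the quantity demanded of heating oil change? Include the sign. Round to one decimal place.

%ΔQ ≈ ε × %ΔP of natural gas = -1.31 × (9%) = -11.8%.

-11.8%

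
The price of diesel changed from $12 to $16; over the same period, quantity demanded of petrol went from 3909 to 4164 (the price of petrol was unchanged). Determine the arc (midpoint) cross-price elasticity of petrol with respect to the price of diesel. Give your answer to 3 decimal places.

ΔQ_A = 4164 − 3909 = 255; ΔP_B = 16 − 12 = 4.
Midpoints: Q̄_A = 4036.5, P̄_B = 14.00.
ε = (ΔQ_A/Q̄_A)/(ΔP_B/P̄_B) = (255/4036.5)/(4/14.00) ≈ 0.221.

0.221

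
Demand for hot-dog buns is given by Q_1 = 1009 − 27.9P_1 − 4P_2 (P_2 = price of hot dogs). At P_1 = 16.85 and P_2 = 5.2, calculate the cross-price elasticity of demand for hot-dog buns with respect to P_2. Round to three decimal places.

-0.040

At P_1 = 16.85 and P_2 = 5.2: Q_1 = 518.085.
∂Q_1/∂P_2 = -4.
ε = (∂Q_1/∂P_2)(P_2/Q_1) = -4 × (5.2/518.085) ≈ -0.040.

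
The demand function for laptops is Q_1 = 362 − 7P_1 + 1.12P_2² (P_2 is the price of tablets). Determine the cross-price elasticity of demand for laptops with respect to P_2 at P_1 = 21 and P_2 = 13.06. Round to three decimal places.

0.941

At P_1 = 21 and P_2 = 13.06: Q_1 = 406.031.
∂Q_1/∂P_2 = 2.24P_2 = 2.24(13.06) = 29.2544.
ε = (∂Q_1/∂P_2)(P_2/Q_1) = 29.2544 × (13.06/406.031) ≈ 0.941.
ε > 0: substitutes.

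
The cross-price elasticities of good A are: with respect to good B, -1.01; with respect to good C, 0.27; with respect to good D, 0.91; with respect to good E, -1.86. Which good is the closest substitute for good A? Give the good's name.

Substitutes have ε > 0. Among the positive values, 0.91 (good D) is largest.

good D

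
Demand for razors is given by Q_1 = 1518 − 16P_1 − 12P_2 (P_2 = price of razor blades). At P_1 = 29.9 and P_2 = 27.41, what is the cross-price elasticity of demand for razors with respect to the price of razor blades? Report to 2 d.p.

-0.46

At P_1 = 29.9 and P_2 = 27.41: Q_1 = 710.68.
∂Q_1/∂P_2 = -12.
ε = (∂Q_1/∂P_2)(P_2/Q_1) = -12 × (27.41/710.68) ≈ -0.46.
Since ε < 0, razors and razor blades are complements.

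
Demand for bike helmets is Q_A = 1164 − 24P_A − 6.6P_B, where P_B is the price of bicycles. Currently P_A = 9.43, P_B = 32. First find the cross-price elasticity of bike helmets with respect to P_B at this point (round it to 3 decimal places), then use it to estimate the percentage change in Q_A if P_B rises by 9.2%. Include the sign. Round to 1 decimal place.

At P_A = 9.43, P_B = 32: Q_A = 726.48.
∂Q_A/∂P_B = -6.6.
ε = (∂Q_A/∂P_B)(P_B/Q_A) = -6.6000 × 32/726.48 ≈ -0.291.
%ΔQ_A ≈ ε × %ΔP_B = -0.291 × (9.2%) = -2.7%.

-2.7%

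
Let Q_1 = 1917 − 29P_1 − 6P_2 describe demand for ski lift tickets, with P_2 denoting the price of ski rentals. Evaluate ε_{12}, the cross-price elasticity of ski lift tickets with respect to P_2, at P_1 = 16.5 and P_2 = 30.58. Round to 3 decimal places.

At P_1 = 16.5 and P_2 = 30.58: Q_1 = 1255.02.
∂Q_1/∂P_2 = -6.
ε = (∂Q_1/∂P_2)(P_2/Q_1) = -6 × (30.58/1255.02) ≈ -0.146.

-0.146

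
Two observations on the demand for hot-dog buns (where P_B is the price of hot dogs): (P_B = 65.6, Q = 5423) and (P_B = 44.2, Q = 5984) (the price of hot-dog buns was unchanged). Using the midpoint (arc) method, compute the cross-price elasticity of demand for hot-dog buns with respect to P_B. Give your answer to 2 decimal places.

ΔQ_A = 5984 − 5423 = 561; ΔP_B = 44.2 − 65.6 = -21.4.
Midpoints: Q̄_A = 5703.5, P̄_B = 54.90.
ε = (ΔQ_A/Q̄_A)/(ΔP_B/P̄_B) = (561/5703.5)/(-21.4/54.90) ≈ -0.25.

-0.25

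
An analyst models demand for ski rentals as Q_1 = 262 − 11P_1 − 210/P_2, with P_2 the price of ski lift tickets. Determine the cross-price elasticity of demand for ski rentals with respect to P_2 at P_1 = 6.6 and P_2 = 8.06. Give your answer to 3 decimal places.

At P_1 = 6.6 and P_2 = 8.06: Q_1 = 163.345.
∂Q_1/∂P_2 = 210/P_2² = 3.2326.
ε = (∂Q_1/∂P_2)(P_2/Q_1) = 3.2326 × (8.06/163.345) ≈ 0.160.

0.160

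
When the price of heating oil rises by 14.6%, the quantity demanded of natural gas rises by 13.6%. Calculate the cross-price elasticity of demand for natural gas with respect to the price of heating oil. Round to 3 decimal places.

ε = (%ΔQ of natural gas) / (%ΔP of heating oil) = (13.6%) / (14.6%) ≈ 0.932.
Positive cross-price elasticity: substitutes.

0.932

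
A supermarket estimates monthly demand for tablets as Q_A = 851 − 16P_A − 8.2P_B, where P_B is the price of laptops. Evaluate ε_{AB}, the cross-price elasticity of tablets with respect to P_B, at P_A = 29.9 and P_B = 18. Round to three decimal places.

-0.656

At P_A = 29.9 and P_B = 18: Q_A = 225.
∂Q_A/∂P_B = -8.2.
ε = (∂Q_A/∂P_B)(P_B/Q_A) = -8.2 × (18/225) ≈ -0.656.
Since ε < 0, tablets and laptops are complements.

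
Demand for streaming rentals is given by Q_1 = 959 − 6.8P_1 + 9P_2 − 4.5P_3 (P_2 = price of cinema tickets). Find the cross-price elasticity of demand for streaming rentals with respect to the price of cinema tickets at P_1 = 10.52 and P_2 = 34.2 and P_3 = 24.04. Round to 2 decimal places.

At P_1 = 10.52 and P_2 = 34.2 and P_3 = 24.04: Q_1 = 1087.084.
∂Q_1/∂P_2 = 9.
ε = (∂Q_1/∂P_2)(P_2/Q_1) = 9 × (34.2/1087.084) ≈ 0.28.

0.28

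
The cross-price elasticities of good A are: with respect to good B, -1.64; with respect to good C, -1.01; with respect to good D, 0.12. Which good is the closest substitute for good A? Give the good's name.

Substitutes have ε > 0. Among the positive values, 0.12 (good D) is largest.

good D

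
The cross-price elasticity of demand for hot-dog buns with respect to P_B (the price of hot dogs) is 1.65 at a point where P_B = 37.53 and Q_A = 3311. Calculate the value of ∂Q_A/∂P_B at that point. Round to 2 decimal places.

145.57

ε = (∂Q_A/∂P_B)·(P_B/Q_A) ⇒ ∂Q_A/∂P_B = ε·Q_A/P_B = 1.65 × 3311/37.53 ≈ 145.57.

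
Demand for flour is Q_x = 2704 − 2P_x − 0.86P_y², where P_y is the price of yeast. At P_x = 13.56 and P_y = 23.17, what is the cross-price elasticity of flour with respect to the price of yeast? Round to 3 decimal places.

At P_x = 13.56 and P_y = 23.17: Q_x = 2215.190.
∂Q_x/∂P_y = -1.72P_y = -1.72(23.17) = -39.8524.
ε = (∂Q_x/∂P_y)(P_y/Q_x) = -39.8524 × (23.17/2215.190) ≈ -0.417.
ε < 0: complements.

-0.417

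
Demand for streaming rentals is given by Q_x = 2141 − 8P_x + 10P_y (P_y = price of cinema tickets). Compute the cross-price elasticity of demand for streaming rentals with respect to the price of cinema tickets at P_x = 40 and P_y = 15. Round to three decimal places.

At P_x = 40 and P_y = 15: Q_x = 1971.
∂Q_x/∂P_y = 10.
ε = (∂Q_x/∂P_y)(P_y/Q_x) = 10 × (15/1971) ≈ 0.076.

0.076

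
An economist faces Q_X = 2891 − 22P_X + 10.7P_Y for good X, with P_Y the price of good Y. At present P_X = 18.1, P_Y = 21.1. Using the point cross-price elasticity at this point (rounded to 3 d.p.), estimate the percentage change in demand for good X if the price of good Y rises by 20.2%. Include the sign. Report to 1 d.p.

At P_X = 18.1, P_Y = 21.1: Q_X = 2718.57.
∂Q_X/∂P_Y = 10.7.
ε = (∂Q_X/∂P_Y)(P_Y/Q_X) = 10.7000 × 21.1/2718.57 ≈ 0.083.
%ΔQ_X ≈ ε × %ΔP_Y = 0.083 × (20.2%) = 1.7%.

1.7%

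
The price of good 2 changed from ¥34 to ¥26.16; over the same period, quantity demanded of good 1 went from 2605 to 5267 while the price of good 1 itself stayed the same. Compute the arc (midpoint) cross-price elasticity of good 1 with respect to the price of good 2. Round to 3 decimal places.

-2.595

ΔQ_1 = 5267 − 2605 = 2662; ΔP_2 = 26.16 − 34 = -7.84.
Midpoints: Q̄_1 = 3936.0, P̄_2 = 30.08.
ε = (ΔQ_1/Q̄_1)/(ΔP_2/P̄_2) = (2662/3936.0)/(-7.84/30.08) ≈ -2.595.
ε < 0: good 1 and good 2 are complements.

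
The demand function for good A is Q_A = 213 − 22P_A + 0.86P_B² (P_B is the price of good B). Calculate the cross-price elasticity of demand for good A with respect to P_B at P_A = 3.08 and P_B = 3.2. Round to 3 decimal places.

At P_A = 3.08 and P_B = 3.2: Q_A = 154.046.
∂Q_A/∂P_B = 1.72P_B = 1.72(3.2) = 5.5040.
ε = (∂Q_A/∂P_B)(P_B/Q_A) = 5.5040 × (3.2/154.046) ≈ 0.114.

0.114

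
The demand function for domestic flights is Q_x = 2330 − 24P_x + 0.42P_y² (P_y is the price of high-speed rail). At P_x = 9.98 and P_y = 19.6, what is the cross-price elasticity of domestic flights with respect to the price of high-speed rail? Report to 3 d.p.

0.143

At P_x = 9.98 and P_y = 19.6: Q_x = 2251.827.
∂Q_x/∂P_y = 0.84P_y = 0.84(19.6) = 16.4640.
ε = (∂Q_x/∂P_y)(P_y/Q_x) = 16.4640 × (19.6/2251.827) ≈ 0.143.
ε > 0: substitutes.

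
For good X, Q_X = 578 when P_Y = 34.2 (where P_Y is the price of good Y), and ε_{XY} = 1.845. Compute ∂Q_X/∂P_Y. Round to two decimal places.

ε = (∂Q_X/∂P_Y)·(P_Y/Q_X) ⇒ ∂Q_X/∂P_Y = ε·Q_X/P_Y = 1.845 × 578/34.2 ≈ 31.18.

31.18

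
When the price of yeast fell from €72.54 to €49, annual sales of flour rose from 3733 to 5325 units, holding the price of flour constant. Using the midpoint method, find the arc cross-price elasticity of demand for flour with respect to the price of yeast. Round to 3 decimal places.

ΔQ_A = 5325 − 3733 = 1592; ΔP_B = 49 − 72.54 = -23.54.
Midpoints: Q̄_A = 4529.0, P̄_B = 60.77.
ε = (ΔQ_A/Q̄_A)/(ΔP_B/P̄_B) = (1592/4529.0)/(-23.54/60.77) ≈ -0.907.
ε < 0: flour and yeast are complements.

-0.907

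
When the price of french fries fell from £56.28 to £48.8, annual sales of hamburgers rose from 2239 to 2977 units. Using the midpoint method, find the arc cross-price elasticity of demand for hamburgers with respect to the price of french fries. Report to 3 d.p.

ΔQ_A = 2977 − 2239 = 738; ΔP_B = 48.8 − 56.28 = -7.48.
Midpoints: Q̄_A = 2608.0, P̄_B = 52.54.
ε = (ΔQ_A/Q̄_A)/(ΔP_B/P̄_B) = (738/2608.0)/(-7.48/52.54) ≈ -1.988.
ε < 0: hamburgers and french fries are complements.

-1.988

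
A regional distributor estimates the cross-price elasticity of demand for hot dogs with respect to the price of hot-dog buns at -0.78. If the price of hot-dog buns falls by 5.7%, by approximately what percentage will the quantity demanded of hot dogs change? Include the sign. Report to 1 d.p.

4.4%

%ΔQ ≈ ε × %ΔP of hot-dog buns = -0.78 × (-5.7%) = 4.4%.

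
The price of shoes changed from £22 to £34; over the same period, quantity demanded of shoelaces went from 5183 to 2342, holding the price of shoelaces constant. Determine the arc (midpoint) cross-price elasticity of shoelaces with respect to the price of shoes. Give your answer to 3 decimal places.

ΔQ_A = 2342 − 5183 = -2841; ΔP_B = 34 − 22 = 12.
Midpoints: Q̄_A = 3762.5, P̄_B = 28.00.
ε = (ΔQ_A/Q̄_A)/(ΔP_B/P̄_B) = (-2841/3762.5)/(12/28.00) ≈ -1.762.
ε < 0: shoelaces and shoes are complements.

-1.762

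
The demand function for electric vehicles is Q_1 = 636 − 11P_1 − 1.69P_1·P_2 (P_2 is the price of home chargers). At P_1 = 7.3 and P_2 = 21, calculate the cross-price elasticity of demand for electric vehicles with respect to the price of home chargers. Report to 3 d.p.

-0.873

At P_1 = 7.3 and P_2 = 21: Q_1 = 296.623.
∂Q_1/∂P_2 = -1.69P_1 = -1.69(7.3) = -12.3370.
ε = (∂Q_1/∂P_2)(P_2/Q_1) = -12.3370 × (21/296.623) ≈ -0.873.
ε < 0: complements.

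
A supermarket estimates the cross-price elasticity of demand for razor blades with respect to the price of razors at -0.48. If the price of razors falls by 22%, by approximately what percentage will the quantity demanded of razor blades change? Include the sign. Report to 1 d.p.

10.6%

%ΔQ ≈ ε × %ΔP of razors = -0.48 × (-22%) = 10.6%.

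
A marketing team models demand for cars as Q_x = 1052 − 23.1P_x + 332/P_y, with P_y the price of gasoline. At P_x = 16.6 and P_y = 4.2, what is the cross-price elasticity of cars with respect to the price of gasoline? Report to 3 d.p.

-0.106

At P_x = 16.6 and P_y = 4.2: Q_x = 747.588.
∂Q_x/∂P_y = −332/P_y² = -18.8209.
ε = (∂Q_x/∂P_y)(P_y/Q_x) = -18.8209 × (4.2/747.588) ≈ -0.106.
ε < 0: complements.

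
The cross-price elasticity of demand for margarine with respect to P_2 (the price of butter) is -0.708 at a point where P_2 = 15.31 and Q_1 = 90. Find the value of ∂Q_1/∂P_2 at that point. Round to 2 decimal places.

ε = (∂Q_1/∂P_2)·(P_2/Q_1) ⇒ ∂Q_1/∂P_2 = ε·Q_1/P_2 = -0.708 × 90/15.31 ≈ -4.16.

-4.16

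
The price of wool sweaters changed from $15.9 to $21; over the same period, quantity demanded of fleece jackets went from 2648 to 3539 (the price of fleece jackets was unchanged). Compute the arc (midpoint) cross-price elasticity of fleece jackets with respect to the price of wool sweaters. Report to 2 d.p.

ΔQ_A = 3539 − 2648 = 891; ΔP_B = 21 − 15.9 = 5.1.
Midpoints: Q̄_A = 3093.5, P̄_B = 18.45.
ε = (ΔQ_A/Q̄_A)/(ΔP_B/P̄_B) = (891/3093.5)/(5.1/18.45) ≈ 1.04.
ε > 0: fleece jackets and wool sweaters are substitutes.

1.04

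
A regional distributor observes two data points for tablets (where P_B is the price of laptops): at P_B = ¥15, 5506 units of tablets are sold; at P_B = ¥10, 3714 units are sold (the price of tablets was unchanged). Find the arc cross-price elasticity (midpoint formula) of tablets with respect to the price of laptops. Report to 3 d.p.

ΔQ_A = 3714 − 5506 = -1792; ΔP_B = 10 − 15 = -5.
Midpoints: Q̄_A = 4610.0, P̄_B = 12.50.
ε = (ΔQ_A/Q̄_A)/(ΔP_B/P̄_B) = (-1792/4610.0)/(-5/12.50) ≈ 0.972.
ε > 0: tablets and laptops are substitutes.

0.972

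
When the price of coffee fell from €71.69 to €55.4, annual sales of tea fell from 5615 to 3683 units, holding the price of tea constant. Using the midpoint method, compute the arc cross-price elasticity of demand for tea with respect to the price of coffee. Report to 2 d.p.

ΔQ_A = 3683 − 5615 = -1932; ΔP_B = 55.4 − 71.69 = -16.29.
Midpoints: Q̄_A = 4649.0, P̄_B = 63.55.
ε = (ΔQ_A/Q̄_A)/(ΔP_B/P̄_B) = (-1932/4649.0)/(-16.29/63.55) ≈ 1.62.
ε > 0: tea and coffee are substitutes.

1.62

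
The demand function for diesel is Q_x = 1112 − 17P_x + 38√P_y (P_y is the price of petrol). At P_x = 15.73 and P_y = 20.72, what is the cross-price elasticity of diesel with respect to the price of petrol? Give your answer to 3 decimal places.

0.085

At P_x = 15.73 and P_y = 20.72: Q_x = 1017.563.
∂Q_x/∂P_y = 38/(2√P_y) = 38/(2√20.72) = 4.1741.
ε = (∂Q_x/∂P_y)(P_y/Q_x) = 4.1741 × (20.72/1017.563) ≈ 0.085.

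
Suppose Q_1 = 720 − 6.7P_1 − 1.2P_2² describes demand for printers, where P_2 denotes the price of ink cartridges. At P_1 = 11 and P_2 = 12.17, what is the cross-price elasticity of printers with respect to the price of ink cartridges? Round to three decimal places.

At P_1 = 11 and P_2 = 12.17: Q_1 = 468.569.
∂Q_1/∂P_2 = -2.4P_2 = -2.4(12.17) = -29.2080.
ε = (∂Q_1/∂P_2)(P_2/Q_1) = -29.2080 × (12.17/468.569) ≈ -0.759.

-0.759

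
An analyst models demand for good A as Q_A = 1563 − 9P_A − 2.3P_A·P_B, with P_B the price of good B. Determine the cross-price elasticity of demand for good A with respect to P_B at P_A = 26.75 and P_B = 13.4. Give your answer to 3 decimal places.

-1.656

At P_A = 26.75 and P_B = 13.4: Q_A = 497.815.
∂Q_A/∂P_B = -2.3P_A = -2.3(26.75) = -61.5250.
ε = (∂Q_A/∂P_B)(P_B/Q_A) = -61.5250 × (13.4/497.815) ≈ -1.656.
ε < 0: complements.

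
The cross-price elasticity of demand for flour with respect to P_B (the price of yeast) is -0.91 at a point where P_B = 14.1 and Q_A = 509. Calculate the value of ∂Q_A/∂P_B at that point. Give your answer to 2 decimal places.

-32.85

ε = (∂Q_A/∂P_B)·(P_B/Q_A) ⇒ ∂Q_A/∂P_B = ε·Q_A/P_B = -0.91 × 509/14.1 ≈ -32.85.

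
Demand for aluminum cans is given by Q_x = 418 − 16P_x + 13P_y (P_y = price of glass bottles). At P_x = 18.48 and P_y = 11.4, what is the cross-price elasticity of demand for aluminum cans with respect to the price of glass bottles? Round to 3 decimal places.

At P_x = 18.48 and P_y = 11.4: Q_x = 270.52.
∂Q_x/∂P_y = 13.
ε = (∂Q_x/∂P_y)(P_y/Q_x) = 13 × (11.4/270.52) ≈ 0.548.
Since ε > 0, aluminum cans and glass bottles are substitutes.

0.548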